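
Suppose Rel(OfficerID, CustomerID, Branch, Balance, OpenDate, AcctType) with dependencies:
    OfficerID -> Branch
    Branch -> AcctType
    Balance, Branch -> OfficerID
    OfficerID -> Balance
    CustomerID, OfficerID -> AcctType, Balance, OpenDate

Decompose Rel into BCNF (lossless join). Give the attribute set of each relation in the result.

{AcctType, Branch}; {Balance, Branch, OfficerID}; {CustomerID, OfficerID, OpenDate}

Candidate keys of the original relation: {Balance, Branch, CustomerID}, {CustomerID, OfficerID}.
In {AcctType, Balance, Branch, CustomerID, OfficerID, OpenDate}, {OfficerID} is not a superkey ({OfficerID}⁺ restricted to this set is {AcctType, Balance, Branch, OfficerID}), so split on OfficerID -> AcctType, Balance, Branch into {AcctType, Balance, Branch, OfficerID} and {CustomerID, OfficerID, OpenDate}.
In {AcctType, Balance, Branch, OfficerID}, {Branch} is not a superkey ({Branch}⁺ restricted to this set is {AcctType, Branch}), so split on Branch -> AcctType into {AcctType, Branch} and {Balance, Branch, OfficerID}.
{AcctType, Branch} is in BCNF.
{Balance, Branch, OfficerID} is in BCNF.
{CustomerID, OfficerID, OpenDate} is in BCNF.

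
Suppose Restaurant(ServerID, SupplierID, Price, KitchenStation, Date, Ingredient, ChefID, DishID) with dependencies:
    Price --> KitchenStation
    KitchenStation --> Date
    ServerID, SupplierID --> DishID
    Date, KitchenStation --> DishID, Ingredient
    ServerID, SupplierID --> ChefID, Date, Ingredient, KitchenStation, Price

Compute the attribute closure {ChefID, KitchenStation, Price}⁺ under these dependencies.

Start with {ChefID, KitchenStation, Price}.
KitchenStation --> Date applies; add {Date} → now {ChefID, Date, KitchenStation, Price}.
Date, KitchenStation --> DishID, Ingredient applies; add {DishID, Ingredient} → now {ChefID, Date, DishID, Ingredient, KitchenStation, Price}.
No further FD applies.

{ChefID, Date, DishID, Ingredient, KitchenStation, Price}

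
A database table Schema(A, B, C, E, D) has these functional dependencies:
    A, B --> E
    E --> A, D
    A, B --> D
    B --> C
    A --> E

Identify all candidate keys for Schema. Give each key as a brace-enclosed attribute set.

{B} never appears on the right of any FD, so every key must include it.
{A, B}⁺ = {A, B, C, D, E} — all of the relation — so {A, B} is a candidate key.
{B, E}⁺ = {A, B, C, D, E} — all of the relation — so {B, E} is a candidate key.
No proper subset of any of these is a key, and no other minimal superkey exists.

{A, B}, {B, E}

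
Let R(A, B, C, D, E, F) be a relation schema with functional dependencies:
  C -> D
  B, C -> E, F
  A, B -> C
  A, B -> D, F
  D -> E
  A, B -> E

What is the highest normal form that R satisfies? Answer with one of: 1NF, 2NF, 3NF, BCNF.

Candidate key: {A, B}. Prime attributes: {A, B}.
C -> D breaks BCNF: {C}⁺ = {C, D, E}, so {C} is not a superkey.
Because {D} is non-prime and the left side of C -> D is not a superkey, the relation is not in 3NF.
No proper subset of a key has a non-prime attribute in its closure, so there is no partial dependency; 2NF holds.

2NF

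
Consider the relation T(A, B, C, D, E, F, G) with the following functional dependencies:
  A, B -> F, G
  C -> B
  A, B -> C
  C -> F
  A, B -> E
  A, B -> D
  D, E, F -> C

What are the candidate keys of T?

No FD produces {A}, so it must be in every candidate key.
{A, B}⁺ = {A, B, C, D, E, F, G} — all of the relation — so {A, B} is a candidate key.
{A, C}⁺ = {A, B, C, D, E, F, G} — all of the relation — so {A, C} is a candidate key.
{A, D, E, F}⁺ = {A, B, C, D, E, F, G} — all of the relation — so {A, D, E, F} is a candidate key.
Any other superkey properly contains one of these, so there are no further candidate keys.

{A, B}, {A, C}, {A, D, E, F}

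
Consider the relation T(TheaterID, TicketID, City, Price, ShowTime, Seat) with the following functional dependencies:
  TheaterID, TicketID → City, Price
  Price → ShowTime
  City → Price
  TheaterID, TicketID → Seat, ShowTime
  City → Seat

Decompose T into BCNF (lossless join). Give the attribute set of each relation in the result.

Candidate key of the original relation: {TheaterID, TicketID}.
In {City, Price, Seat, ShowTime, TheaterID, TicketID}, {Price} is not a superkey ({Price}⁺ restricted to this set is {Price, ShowTime}), so split on Price → ShowTime into {Price, ShowTime} and {City, Price, Seat, TheaterID, TicketID}.
{Price, ShowTime} is in BCNF.
In {City, Price, Seat, TheaterID, TicketID}, {City} is not a superkey ({City}⁺ restricted to this set is {City, Price, Seat}), so split on City → Price, Seat into {City, Price, Seat} and {City, TheaterID, TicketID}.
{City, Price, Seat} is in BCNF.
{City, TheaterID, TicketID} is in BCNF.

{City, Price, Seat}; {City, TheaterID, TicketID}; {Price, ShowTime}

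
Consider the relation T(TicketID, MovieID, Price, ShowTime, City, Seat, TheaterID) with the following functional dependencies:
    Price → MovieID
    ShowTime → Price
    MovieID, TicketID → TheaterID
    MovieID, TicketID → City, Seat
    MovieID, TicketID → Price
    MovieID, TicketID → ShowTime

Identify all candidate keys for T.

{MovieID, TicketID}, {Price, TicketID}, {ShowTime, TicketID}

{TicketID} never appears on the right of any FD, so every key must include it.
{MovieID, TicketID} is a candidate key since {MovieID, TicketID}⁺ = {City, MovieID, Price, Seat, ShowTime, TheaterID, TicketID} covers every attribute.
{Price, TicketID} is a candidate key since {Price, TicketID}⁺ = {City, MovieID, Price, Seat, ShowTime, TheaterID, TicketID} covers every attribute.
{ShowTime, TicketID} is a candidate key since {ShowTime, TicketID}⁺ = {City, MovieID, Price, Seat, ShowTime, TheaterID, TicketID} covers every attribute.
These are minimal and exhaustive — every other superkey contains one of them.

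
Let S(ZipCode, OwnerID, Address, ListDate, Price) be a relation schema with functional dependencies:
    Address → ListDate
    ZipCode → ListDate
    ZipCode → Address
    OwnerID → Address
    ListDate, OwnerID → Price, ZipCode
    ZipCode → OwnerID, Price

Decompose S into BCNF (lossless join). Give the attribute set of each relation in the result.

Candidate keys of the original relation: {OwnerID}, {ZipCode}.
{Address, ListDate, OwnerID, Price, ZipCode}: {Address} determines {Address, ListDate} here but is not a superkey — split on Address → ListDate, giving {Address, ListDate} and {Address, OwnerID, Price, ZipCode}.
{Address, ListDate} has no BCNF violation.
{Address, OwnerID, Price, ZipCode} has no BCNF violation.

{Address, ListDate}; {Address, OwnerID, Price, ZipCode}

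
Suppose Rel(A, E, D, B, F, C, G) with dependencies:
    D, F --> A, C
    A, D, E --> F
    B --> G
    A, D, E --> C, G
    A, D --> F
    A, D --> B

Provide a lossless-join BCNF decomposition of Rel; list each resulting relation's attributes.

Candidate keys of the original relation: {A, D, E}, {D, E, F}.
In {A, B, C, D, E, F, G}, {D, F} is not a superkey ({D, F}⁺ restricted to this set is {A, B, C, D, F, G}), so split on D, F --> A, B, C, G into {A, B, C, D, F, G} and {D, E, F}.
In {A, B, C, D, F, G}, {B} is not a superkey ({B}⁺ restricted to this set is {B, G}), so split on B --> G into {B, G} and {A, B, C, D, F}.
{B, G} has no BCNF violation.
{A, B, C, D, F} has no BCNF violation.
{D, E, F} has no BCNF violation.

{A, B, C, D, F}; {B, G}; {D, E, F}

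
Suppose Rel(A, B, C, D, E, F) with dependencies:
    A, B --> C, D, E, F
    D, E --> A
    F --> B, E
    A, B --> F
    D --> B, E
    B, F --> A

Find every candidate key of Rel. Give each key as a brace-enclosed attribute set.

{D}⁺ = {A, B, C, D, E, F} — all of the relation — so {D} is a candidate key.
{F}⁺ = {A, B, C, D, E, F} — all of the relation — so {F} is a candidate key.
{A, B}⁺ = {A, B, C, D, E, F} — all of the relation — so {A, B} is a candidate key.
No proper subset of any of these is a key, and no other minimal superkey exists.

{A, B}, {D}, {F}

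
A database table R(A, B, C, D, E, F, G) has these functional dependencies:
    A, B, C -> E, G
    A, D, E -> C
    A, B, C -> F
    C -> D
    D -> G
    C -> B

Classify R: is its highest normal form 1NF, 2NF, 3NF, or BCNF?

Candidate keys: {A, C}, {A, D, E}. Prime attributes: {A, C, D, E}.
C -> D: {C}⁺ = {B, C, D, G}, which is not all of the attributes, so the left side is not a superkey — BCNF is violated.
D -> G determines the non-prime attribute {G} from a non-superkey — 3NF is violated.
{C} is a proper subset of the key {A, C}, and {C}⁺ contains the non-prime attributes {B, G} — a partial dependency, so 2NF is violated.

1NF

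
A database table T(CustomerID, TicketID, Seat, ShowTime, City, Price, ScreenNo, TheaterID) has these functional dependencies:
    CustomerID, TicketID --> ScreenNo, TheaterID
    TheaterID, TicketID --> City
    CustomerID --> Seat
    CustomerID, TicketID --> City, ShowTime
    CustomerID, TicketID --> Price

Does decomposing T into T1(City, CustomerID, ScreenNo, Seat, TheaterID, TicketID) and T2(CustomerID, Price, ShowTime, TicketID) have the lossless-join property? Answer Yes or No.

Yes

T1 ∩ T2 = {CustomerID, TicketID}; its closure under F is {City, CustomerID, Price, ScreenNo, Seat, ShowTime, TheaterID, TicketID}.
This includes all of T1, so the common attributes are a superkey of T1 — the join is lossless.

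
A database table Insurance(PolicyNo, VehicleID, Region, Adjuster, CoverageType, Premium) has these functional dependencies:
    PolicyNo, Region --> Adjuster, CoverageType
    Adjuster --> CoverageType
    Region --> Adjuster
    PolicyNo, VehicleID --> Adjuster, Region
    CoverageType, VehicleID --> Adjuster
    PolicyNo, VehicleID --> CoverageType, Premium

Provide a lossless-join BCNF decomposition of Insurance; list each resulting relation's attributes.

Candidate key of the original relation: {PolicyNo, VehicleID}.
Within {Adjuster, CoverageType, PolicyNo, Premium, Region, VehicleID}: {PolicyNo, Region}⁺ ∩ {Adjuster, CoverageType, PolicyNo, Premium, Region, VehicleID} = {Adjuster, CoverageType, PolicyNo, Region}, not the whole set, so PolicyNo, Region --> Adjuster, CoverageType violates BCNF; decompose into {Adjuster, CoverageType, PolicyNo, Region} and {PolicyNo, Premium, Region, VehicleID}.
Within {Adjuster, CoverageType, PolicyNo, Region}: {Adjuster}⁺ ∩ {Adjuster, CoverageType, PolicyNo, Region} = {Adjuster, CoverageType}, not the whole set, so Adjuster --> CoverageType violates BCNF; decompose into {Adjuster, CoverageType} and {Adjuster, PolicyNo, Region}.
{Adjuster, CoverageType} has no BCNF violation.
Within {Adjuster, PolicyNo, Region}: {Region}⁺ ∩ {Adjuster, PolicyNo, Region} = {Adjuster, Region}, not the whole set, so Region --> Adjuster violates BCNF; decompose into {Adjuster, Region} and {PolicyNo, Region}.
{Adjuster, Region} has no BCNF violation.
{PolicyNo, Region} has no BCNF violation.
{PolicyNo, Premium, Region, VehicleID} has no BCNF violation.

{Adjuster, CoverageType}; {Adjuster, Region}; {PolicyNo, Premium, Region, VehicleID}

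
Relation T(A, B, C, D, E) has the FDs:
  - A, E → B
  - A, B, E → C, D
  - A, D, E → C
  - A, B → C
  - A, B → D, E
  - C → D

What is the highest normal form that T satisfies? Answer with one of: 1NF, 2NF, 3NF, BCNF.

Candidate keys: {A, B}, {A, E}. Prime attributes: {A, B, E}.
C → D breaks BCNF: {C}⁺ = {C, D}, so {C} is not a superkey.
C → D determines the non-prime attribute {D} from a non-superkey — 3NF is violated.
No proper subset of a key has a non-prime attribute in its closure, so there is no partial dependency; 2NF holds.

2NF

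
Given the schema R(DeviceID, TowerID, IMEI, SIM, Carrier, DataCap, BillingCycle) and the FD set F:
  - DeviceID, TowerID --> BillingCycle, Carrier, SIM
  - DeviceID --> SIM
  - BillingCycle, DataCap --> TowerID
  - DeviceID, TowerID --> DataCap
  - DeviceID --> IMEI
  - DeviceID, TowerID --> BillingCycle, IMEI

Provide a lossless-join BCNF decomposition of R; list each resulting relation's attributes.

Candidate keys of the original relation: {BillingCycle, DataCap, DeviceID}, {DeviceID, TowerID}.
{BillingCycle, Carrier, DataCap, DeviceID, IMEI, SIM, TowerID}: {DeviceID} determines {DeviceID, IMEI, SIM} here but is not a superkey — split on DeviceID --> IMEI, SIM, giving {DeviceID, IMEI, SIM} and {BillingCycle, Carrier, DataCap, DeviceID, TowerID}.
{DeviceID, IMEI, SIM}: every determinant is a superkey — BCNF.
{BillingCycle, Carrier, DataCap, DeviceID, TowerID}: {BillingCycle, DataCap} determines {BillingCycle, DataCap, TowerID} here but is not a superkey — split on BillingCycle, DataCap --> TowerID, giving {BillingCycle, DataCap, TowerID} and {BillingCycle, Carrier, DataCap, DeviceID}.
{BillingCycle, DataCap, TowerID}: every determinant is a superkey — BCNF.
{BillingCycle, Carrier, DataCap, DeviceID}: every determinant is a superkey — BCNF.

{BillingCycle, Carrier, DataCap, DeviceID}; {BillingCycle, DataCap, TowerID}; {DeviceID, IMEI, SIM}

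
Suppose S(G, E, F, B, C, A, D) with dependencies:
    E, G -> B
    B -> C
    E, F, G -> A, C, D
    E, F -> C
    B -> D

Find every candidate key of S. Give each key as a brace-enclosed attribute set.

{E, F, G} never appear on the right of any FD, so every key must include all of them.
{E, F, G}⁺ = {A, B, C, D, E, F, G} — all of the relation — so {E, F, G} is a candidate key.
No smaller or unrelated set reaches every attribute, so there are no other keys.

{E, F, G}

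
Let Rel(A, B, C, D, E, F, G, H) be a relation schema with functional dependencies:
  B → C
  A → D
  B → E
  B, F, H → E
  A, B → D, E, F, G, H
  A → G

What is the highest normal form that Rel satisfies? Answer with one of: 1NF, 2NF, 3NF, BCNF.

1NF

Candidate key: {A, B}. Prime attributes: {A, B}.
For B → C we have {B}⁺ = {B, C, E}; {B} is not a superkey, so BCNF fails.
Because {C} is non-prime and the left side of B → C is not a superkey, the relation is not in 3NF.
The proper key subset {A} of {A, B} determines non-prime {D, G}, so the relation is not even in 2NF.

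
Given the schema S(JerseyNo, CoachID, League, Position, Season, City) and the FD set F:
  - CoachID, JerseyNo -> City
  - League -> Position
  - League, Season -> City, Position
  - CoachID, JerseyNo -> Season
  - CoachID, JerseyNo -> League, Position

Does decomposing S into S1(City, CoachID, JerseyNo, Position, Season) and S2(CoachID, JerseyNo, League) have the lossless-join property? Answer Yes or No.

Yes

S1 ∩ S2 = {CoachID, JerseyNo}; its closure under F is {City, CoachID, JerseyNo, League, Position, Season}.
This includes all of S1, so the common attributes are a superkey of S1 — the join is lossless.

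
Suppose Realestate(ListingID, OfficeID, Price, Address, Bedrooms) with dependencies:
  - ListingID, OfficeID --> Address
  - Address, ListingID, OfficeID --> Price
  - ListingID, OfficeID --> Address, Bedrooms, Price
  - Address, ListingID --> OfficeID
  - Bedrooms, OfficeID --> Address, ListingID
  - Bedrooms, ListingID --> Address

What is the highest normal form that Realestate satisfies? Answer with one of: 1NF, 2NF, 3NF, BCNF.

BCNF

Candidate keys: {Address, ListingID}, {Bedrooms, ListingID}, {Bedrooms, OfficeID}, {ListingID, OfficeID}. Prime attributes: {Address, Bedrooms, ListingID, OfficeID}.
Every FD has a superkey on the left, so the relation is in BCNF.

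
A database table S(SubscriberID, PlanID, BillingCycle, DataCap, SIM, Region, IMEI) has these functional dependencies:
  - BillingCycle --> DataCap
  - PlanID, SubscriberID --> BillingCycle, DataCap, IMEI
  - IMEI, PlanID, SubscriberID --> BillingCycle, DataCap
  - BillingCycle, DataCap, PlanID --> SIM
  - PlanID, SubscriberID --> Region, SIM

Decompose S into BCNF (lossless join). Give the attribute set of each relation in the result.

Candidate key of the original relation: {PlanID, SubscriberID}.
{BillingCycle, DataCap, IMEI, PlanID, Region, SIM, SubscriberID}: {BillingCycle} determines {BillingCycle, DataCap} here but is not a superkey — split on BillingCycle --> DataCap, giving {BillingCycle, DataCap} and {BillingCycle, IMEI, PlanID, Region, SIM, SubscriberID}.
{BillingCycle, DataCap}: every determinant is a superkey — BCNF.
{BillingCycle, IMEI, PlanID, Region, SIM, SubscriberID}: {BillingCycle, PlanID} determines {BillingCycle, PlanID, SIM} here but is not a superkey — split on BillingCycle, PlanID --> SIM, giving {BillingCycle, PlanID, SIM} and {BillingCycle, IMEI, PlanID, Region, SubscriberID}.
{BillingCycle, PlanID, SIM}: every determinant is a superkey — BCNF.
{BillingCycle, IMEI, PlanID, Region, SubscriberID}: every determinant is a superkey — BCNF.

{BillingCycle, DataCap}; {BillingCycle, IMEI, PlanID, Region, SubscriberID}; {BillingCycle, PlanID, SIM}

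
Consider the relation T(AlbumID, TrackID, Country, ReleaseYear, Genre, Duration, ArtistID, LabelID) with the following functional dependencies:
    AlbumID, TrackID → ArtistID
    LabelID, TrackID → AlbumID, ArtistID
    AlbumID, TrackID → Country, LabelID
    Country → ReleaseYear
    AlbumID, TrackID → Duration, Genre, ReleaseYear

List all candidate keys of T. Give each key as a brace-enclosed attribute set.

{AlbumID, TrackID}, {LabelID, TrackID}

{TrackID} never appears on the right of any FD, so every key must include it.
{AlbumID, TrackID}⁺ = {AlbumID, ArtistID, Country, Duration, Genre, LabelID, ReleaseYear, TrackID}, which is every attribute, so {AlbumID, TrackID} is a candidate key.
{LabelID, TrackID}⁺ = {AlbumID, ArtistID, Country, Duration, Genre, LabelID, ReleaseYear, TrackID}, which is every attribute, so {LabelID, TrackID} is a candidate key.
No proper subset of any of these is a key, and no other minimal superkey exists.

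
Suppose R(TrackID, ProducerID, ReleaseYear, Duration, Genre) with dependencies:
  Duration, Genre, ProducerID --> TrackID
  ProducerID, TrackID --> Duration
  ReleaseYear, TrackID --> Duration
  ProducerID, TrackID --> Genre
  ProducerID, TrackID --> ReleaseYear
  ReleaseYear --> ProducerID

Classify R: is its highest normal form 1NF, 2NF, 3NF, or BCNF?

3NF

Candidate keys: {Duration, Genre, ProducerID}, {Duration, Genre, ReleaseYear}, {ProducerID, TrackID}, {ReleaseYear, TrackID}. Prime attributes: {Duration, Genre, ProducerID, ReleaseYear, TrackID}.
For ReleaseYear --> ProducerID we have {ReleaseYear}⁺ = {ProducerID, ReleaseYear}; {ReleaseYear} is not a superkey, so BCNF fails.
Since {ProducerID} ⊆ prime attributes and every other non-superkey FD also has a prime right side, the schema is in 3NF.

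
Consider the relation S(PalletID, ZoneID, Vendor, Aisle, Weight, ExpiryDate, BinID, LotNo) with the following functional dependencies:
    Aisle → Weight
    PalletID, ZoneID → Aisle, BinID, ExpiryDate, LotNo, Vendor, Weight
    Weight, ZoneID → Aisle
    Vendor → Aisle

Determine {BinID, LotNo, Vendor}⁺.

Start with {BinID, LotNo, Vendor}.
Vendor → Aisle applies; add {Aisle} → now {Aisle, BinID, LotNo, Vendor}.
Aisle → Weight applies; add {Weight} → now {Aisle, BinID, LotNo, Vendor, Weight}.
No further FD applies.

{Aisle, BinID, LotNo, Vendor, Weight}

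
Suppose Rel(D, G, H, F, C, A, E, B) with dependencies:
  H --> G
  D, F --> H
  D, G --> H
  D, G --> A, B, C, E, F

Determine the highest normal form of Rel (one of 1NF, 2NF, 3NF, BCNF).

Candidate keys: {D, F}, {D, G}, {D, H}. Prime attributes: {D, F, G, H}.
H --> G breaks BCNF: {H}⁺ = {G, H}, so {H} is not a superkey.
Its right-hand attributes {G} are all prime, as are those of every other non-superkey FD — the relation is in 3NF.

3NF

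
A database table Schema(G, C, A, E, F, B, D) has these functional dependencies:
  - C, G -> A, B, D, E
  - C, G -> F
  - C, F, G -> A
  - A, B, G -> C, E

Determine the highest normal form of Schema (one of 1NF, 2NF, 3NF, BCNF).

Candidate keys: {A, B, G}, {C, G}. Prime attributes: {A, B, C, G}.
Each dependency's left side is a superkey — BCNF holds.

BCNF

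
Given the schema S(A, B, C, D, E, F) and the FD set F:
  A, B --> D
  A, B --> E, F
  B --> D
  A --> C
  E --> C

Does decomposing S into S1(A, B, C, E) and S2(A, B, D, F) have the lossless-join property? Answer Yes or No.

The shared attributes are {A, B} and {A, B}⁺ = {A, B, C, D, E, F}.
This includes all of S1, so the common attributes are a superkey of S1 — the join is lossless.

Yes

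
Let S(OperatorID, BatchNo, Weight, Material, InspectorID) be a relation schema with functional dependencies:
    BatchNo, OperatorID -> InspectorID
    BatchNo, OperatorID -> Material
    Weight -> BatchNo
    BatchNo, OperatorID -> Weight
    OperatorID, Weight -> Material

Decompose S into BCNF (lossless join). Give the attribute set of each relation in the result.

Candidate keys of the original relation: {BatchNo, OperatorID}, {OperatorID, Weight}.
Within {BatchNo, InspectorID, Material, OperatorID, Weight}: {Weight}⁺ ∩ {BatchNo, InspectorID, Material, OperatorID, Weight} = {BatchNo, Weight}, not the whole set, so Weight -> BatchNo violates BCNF; decompose into {BatchNo, Weight} and {InspectorID, Material, OperatorID, Weight}.
{BatchNo, Weight}: every determinant is a superkey — BCNF.
{InspectorID, Material, OperatorID, Weight}: every determinant is a superkey — BCNF.

{BatchNo, Weight}; {InspectorID, Material, OperatorID, Weight}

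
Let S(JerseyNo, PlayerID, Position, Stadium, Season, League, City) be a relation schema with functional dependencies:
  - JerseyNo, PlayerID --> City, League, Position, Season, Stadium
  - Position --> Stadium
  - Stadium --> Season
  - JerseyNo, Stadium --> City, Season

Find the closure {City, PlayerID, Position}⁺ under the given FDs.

Start with {City, PlayerID, Position}.
Position --> Stadium applies; add {Stadium} → now {City, PlayerID, Position, Stadium}.
Stadium --> Season applies; add {Season} → now {City, PlayerID, Position, Season, Stadium}.
No further FD applies.

{City, PlayerID, Position, Season, Stadium}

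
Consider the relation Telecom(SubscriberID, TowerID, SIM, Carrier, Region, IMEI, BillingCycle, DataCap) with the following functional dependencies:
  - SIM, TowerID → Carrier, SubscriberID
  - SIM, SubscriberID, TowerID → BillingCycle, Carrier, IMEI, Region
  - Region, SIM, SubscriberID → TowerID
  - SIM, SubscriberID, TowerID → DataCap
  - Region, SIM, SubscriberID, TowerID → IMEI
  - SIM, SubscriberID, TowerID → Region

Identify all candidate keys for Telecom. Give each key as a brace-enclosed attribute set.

Attributes never on any right-hand side: {SIM} — every candidate key must contain it.
{SIM, TowerID}⁺ = {BillingCycle, Carrier, DataCap, IMEI, Region, SIM, SubscriberID, TowerID} — all of the relation — so {SIM, TowerID} is a candidate key.
{Region, SIM, SubscriberID}⁺ = {BillingCycle, Carrier, DataCap, IMEI, Region, SIM, SubscriberID, TowerID} — all of the relation — so {Region, SIM, SubscriberID} is a candidate key.
No proper subset of any of these is a key, and no other minimal superkey exists.

{Region, SIM, SubscriberID}, {SIM, TowerID}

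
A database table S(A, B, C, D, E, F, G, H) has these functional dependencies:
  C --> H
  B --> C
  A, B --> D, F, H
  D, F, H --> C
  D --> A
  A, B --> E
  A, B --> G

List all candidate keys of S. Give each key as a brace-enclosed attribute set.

{A, B}, {B, D}

{B} never appears on the right of any FD, so every key must include it.
{A, B} is a candidate key since {A, B}⁺ = {A, B, C, D, E, F, G, H} covers every attribute.
{B, D} is a candidate key since {B, D}⁺ = {A, B, C, D, E, F, G, H} covers every attribute.
These are minimal and exhaustive — every other superkey contains one of them.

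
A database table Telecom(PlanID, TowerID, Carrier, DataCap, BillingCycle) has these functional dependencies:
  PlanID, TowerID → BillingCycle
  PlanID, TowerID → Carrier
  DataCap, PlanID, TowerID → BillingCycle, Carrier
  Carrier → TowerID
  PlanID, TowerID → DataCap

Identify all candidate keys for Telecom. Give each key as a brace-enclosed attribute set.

{Carrier, PlanID}, {PlanID, TowerID}

Attributes never on any right-hand side: {PlanID} — every candidate key must contain it.
{Carrier, PlanID} is a candidate key since {Carrier, PlanID}⁺ = {BillingCycle, Carrier, DataCap, PlanID, TowerID} covers every attribute.
{PlanID, TowerID} is a candidate key since {PlanID, TowerID}⁺ = {BillingCycle, Carrier, DataCap, PlanID, TowerID} covers every attribute.
No proper subset of any of these is a key, and no other minimal superkey exists.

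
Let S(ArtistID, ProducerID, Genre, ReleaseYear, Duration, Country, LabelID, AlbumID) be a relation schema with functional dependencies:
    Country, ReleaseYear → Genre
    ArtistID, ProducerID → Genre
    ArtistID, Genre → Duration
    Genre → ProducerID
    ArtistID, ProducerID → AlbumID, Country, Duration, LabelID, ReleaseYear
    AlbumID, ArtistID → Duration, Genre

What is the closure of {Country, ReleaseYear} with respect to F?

{Country, Genre, ProducerID, ReleaseYear}

Start with {Country, ReleaseYear}.
Country, ReleaseYear → Genre applies; add {Genre} → now {Country, Genre, ReleaseYear}.
Genre → ProducerID applies; add {ProducerID} → now {Country, Genre, ProducerID, ReleaseYear}.
No further FD applies.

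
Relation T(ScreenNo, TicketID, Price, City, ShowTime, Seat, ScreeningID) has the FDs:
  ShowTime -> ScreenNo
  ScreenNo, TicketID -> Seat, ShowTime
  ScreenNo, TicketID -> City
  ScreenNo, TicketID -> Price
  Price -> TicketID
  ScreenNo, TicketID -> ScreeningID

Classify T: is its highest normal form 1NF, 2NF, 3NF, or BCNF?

Candidate keys: {Price, ScreenNo}, {Price, ShowTime}, {ScreenNo, TicketID}, {ShowTime, TicketID}. Prime attributes: {Price, ScreenNo, ShowTime, TicketID}.
ShowTime -> ScreenNo: {ShowTime}⁺ = {ScreenNo, ShowTime}, which is not all of the attributes, so the left side is not a superkey — BCNF is violated.
Its right-hand attributes {ScreenNo} are all prime, as are those of every other non-superkey FD — the relation is in 3NF.

3NF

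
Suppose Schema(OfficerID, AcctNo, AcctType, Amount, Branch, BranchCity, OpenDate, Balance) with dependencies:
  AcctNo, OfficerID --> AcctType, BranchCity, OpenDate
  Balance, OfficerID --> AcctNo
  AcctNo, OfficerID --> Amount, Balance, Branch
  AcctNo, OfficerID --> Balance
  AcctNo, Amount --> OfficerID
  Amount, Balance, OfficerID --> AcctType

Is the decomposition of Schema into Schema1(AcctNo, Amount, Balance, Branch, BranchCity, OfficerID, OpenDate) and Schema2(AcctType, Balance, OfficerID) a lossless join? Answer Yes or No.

Yes

Common attributes: {Balance, OfficerID}; their closure is {AcctNo, AcctType, Amount, Balance, Branch, BranchCity, OfficerID, OpenDate}.
This includes all of Schema1, so the common attributes are a superkey of Schema1 — the join is lossless.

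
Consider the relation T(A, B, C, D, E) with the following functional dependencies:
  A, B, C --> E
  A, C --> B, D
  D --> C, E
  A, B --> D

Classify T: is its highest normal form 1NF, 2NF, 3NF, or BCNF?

Candidate keys: {A, B}, {A, C}, {A, D}. Prime attributes: {A, B, C, D}.
For D --> C, E we have {D}⁺ = {C, D, E}; {D} is not a superkey, so BCNF fails.
D --> C, E determines the non-prime attribute {E} from a non-superkey — 3NF is violated.
{D} is a proper subset of the key {A, D}, and {D}⁺ contains the non-prime attribute {E} — a partial dependency, so 2NF is violated.

1NF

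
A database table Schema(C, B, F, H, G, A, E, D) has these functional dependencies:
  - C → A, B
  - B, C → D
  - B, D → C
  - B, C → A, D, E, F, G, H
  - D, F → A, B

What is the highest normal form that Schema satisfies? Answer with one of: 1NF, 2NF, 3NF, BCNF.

Candidate keys: {B, D}, {C}, {D, F}. Prime attributes: {B, C, D, F}.
The left-hand side of every FD is a superkey, so BCNF is satisfied.

BCNF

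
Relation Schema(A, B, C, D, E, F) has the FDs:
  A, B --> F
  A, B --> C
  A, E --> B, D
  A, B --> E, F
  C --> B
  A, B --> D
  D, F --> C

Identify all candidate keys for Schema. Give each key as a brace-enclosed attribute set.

No FD produces {A}, so it must be in every candidate key.
{A, B}⁺ = {A, B, C, D, E, F} — all of the relation — so {A, B} is a candidate key.
{A, C}⁺ = {A, B, C, D, E, F} — all of the relation — so {A, C} is a candidate key.
{A, E}⁺ = {A, B, C, D, E, F} — all of the relation — so {A, E} is a candidate key.
{A, D, F}⁺ = {A, B, C, D, E, F} — all of the relation — so {A, D, F} is a candidate key.
These are minimal and exhaustive — every other superkey contains one of them.

{A, B}, {A, C}, {A, D, F}, {A, E}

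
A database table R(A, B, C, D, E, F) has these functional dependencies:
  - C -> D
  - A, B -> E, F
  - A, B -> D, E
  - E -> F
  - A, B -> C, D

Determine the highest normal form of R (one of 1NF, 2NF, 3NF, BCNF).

Candidate key: {A, B}. Prime attributes: {A, B}.
C -> D: {C}⁺ = {C, D}, which is not all of the attributes, so the left side is not a superkey — BCNF is violated.
C -> D determines the non-prime attribute {D} from a non-superkey — 3NF is violated.
No proper subset of a key has a non-prime attribute in its closure, so there is no partial dependency; 2NF holds.

2NF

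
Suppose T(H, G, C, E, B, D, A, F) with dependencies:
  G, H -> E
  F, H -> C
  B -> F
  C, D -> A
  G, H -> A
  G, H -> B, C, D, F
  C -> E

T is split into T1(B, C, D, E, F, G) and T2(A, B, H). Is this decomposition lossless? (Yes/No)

The shared attributes are {B} and {B}⁺ = {B, F}.
T1 ⊄ {B, F} and T2 ⊄ {B, F}, so the split is lossy.

No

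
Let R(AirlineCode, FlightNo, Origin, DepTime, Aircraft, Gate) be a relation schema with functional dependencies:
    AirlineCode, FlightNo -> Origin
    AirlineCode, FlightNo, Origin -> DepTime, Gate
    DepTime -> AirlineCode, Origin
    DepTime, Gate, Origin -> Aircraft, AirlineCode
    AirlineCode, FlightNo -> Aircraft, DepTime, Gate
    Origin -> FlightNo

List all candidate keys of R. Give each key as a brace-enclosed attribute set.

{DepTime}⁺ = {Aircraft, AirlineCode, DepTime, FlightNo, Gate, Origin} — all of the relation — so {DepTime} is a candidate key.
{AirlineCode, FlightNo}⁺ = {Aircraft, AirlineCode, DepTime, FlightNo, Gate, Origin} — all of the relation — so {AirlineCode, FlightNo} is a candidate key.
{AirlineCode, Origin}⁺ = {Aircraft, AirlineCode, DepTime, FlightNo, Gate, Origin} — all of the relation — so {AirlineCode, Origin} is a candidate key.
These are minimal and exhaustive — every other superkey contains one of them.

{AirlineCode, FlightNo}, {AirlineCode, Origin}, {DepTime}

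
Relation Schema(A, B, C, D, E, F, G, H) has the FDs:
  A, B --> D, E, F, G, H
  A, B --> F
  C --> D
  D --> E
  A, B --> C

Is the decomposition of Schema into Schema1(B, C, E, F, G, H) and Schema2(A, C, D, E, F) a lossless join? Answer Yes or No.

The shared attributes are {C, E, F} and {C, E, F}⁺ = {C, D, E, F}.
The closure covers neither Schema1 nor Schema2 entirely; the join is not lossless.

No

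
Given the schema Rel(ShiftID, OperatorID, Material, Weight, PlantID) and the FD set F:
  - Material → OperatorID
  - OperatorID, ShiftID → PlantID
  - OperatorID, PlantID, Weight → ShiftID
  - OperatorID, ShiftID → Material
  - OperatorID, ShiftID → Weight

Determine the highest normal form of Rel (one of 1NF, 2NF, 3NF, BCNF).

Candidate keys: {Material, PlantID, Weight}, {Material, ShiftID}, {OperatorID, PlantID, Weight}, {OperatorID, ShiftID}. Prime attributes: {Material, OperatorID, PlantID, ShiftID, Weight}.
For Material → OperatorID we have {Material}⁺ = {Material, OperatorID}; {Material} is not a superkey, so BCNF fails.
Since {OperatorID} ⊆ prime attributes and every other non-superkey FD also has a prime right side, the schema is in 3NF.

3NF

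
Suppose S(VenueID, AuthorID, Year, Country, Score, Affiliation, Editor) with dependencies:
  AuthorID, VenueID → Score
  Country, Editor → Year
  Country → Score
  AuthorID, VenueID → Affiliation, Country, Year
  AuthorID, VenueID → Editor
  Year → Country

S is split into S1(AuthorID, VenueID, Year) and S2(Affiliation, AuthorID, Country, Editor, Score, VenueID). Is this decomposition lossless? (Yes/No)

S1 ∩ S2 = {AuthorID, VenueID}; its closure under F is {Affiliation, AuthorID, Country, Editor, Score, VenueID, Year}.
Since S1 ⊆ {Affiliation, AuthorID, Country, Editor, Score, VenueID, Year}, the intersection is a superkey of S1; the decomposition is lossless.

Yes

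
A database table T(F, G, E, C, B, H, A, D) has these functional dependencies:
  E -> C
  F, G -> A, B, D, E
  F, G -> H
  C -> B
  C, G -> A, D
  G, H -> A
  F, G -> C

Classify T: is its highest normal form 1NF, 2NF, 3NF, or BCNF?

Candidate key: {F, G}. Prime attributes: {F, G}.
For E -> C we have {E}⁺ = {B, C, E}; {E} is not a superkey, so BCNF fails.
Because {C} is non-prime and the left side of E -> C is not a superkey, the relation is not in 3NF.
No non-prime attribute depends on a proper subset of any candidate key, so 2NF holds.

2NF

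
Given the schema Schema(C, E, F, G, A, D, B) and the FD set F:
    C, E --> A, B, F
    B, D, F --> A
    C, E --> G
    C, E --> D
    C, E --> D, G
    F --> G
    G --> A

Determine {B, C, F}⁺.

{A, B, C, F, G}

Start with {B, C, F}.
F --> G applies; add {G} → now {B, C, F, G}.
G --> A applies; add {A} → now {A, B, C, F, G}.
No further FD applies.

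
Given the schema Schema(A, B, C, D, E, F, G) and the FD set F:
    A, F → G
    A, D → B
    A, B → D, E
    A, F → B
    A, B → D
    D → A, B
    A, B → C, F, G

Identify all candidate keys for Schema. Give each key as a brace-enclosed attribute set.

Closure of {D} is {A, B, C, D, E, F, G}, the whole schema; {D} is a candidate key.
Closure of {A, B} is {A, B, C, D, E, F, G}, the whole schema; {A, B} is a candidate key.
Closure of {A, F} is {A, B, C, D, E, F, G}, the whole schema; {A, F} is a candidate key.
No proper subset of any of these is a key, and no other minimal superkey exists.

{A, B}, {A, F}, {D}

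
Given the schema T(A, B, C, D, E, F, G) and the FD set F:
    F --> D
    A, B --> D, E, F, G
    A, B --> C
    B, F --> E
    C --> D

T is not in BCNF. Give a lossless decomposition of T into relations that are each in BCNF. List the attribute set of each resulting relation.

{A, B, C, F, G}; {B, E, F}; {D, F}

Candidate key of the original relation: {A, B}.
{A, B, C, D, E, F, G}: {F} determines {D, F} here but is not a superkey — split on F --> D, giving {D, F} and {A, B, C, E, F, G}.
{D, F}: every determinant is a superkey — BCNF.
{A, B, C, E, F, G}: {B, F} determines {B, E, F} here but is not a superkey — split on B, F --> E, giving {B, E, F} and {A, B, C, F, G}.
{B, E, F}: every determinant is a superkey — BCNF.
{A, B, C, F, G}: every determinant is a superkey — BCNF.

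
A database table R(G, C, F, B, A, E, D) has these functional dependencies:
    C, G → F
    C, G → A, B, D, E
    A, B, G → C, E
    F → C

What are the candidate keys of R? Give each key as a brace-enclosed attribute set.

No FD produces {G}, so it must be in every candidate key.
{C, G} is a candidate key since {C, G}⁺ = {A, B, C, D, E, F, G} covers every attribute.
{F, G} is a candidate key since {F, G}⁺ = {A, B, C, D, E, F, G} covers every attribute.
{A, B, G} is a candidate key since {A, B, G}⁺ = {A, B, C, D, E, F, G} covers every attribute.
These are minimal and exhaustive — every other superkey contains one of them.

{A, B, G}, {C, G}, {F, G}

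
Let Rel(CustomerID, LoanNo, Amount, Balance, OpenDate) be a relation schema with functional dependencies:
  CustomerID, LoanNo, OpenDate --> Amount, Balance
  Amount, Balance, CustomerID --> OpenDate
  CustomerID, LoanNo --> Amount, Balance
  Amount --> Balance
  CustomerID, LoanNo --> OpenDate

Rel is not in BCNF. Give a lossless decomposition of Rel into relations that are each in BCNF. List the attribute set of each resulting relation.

Candidate key of the original relation: {CustomerID, LoanNo}.
Within {Amount, Balance, CustomerID, LoanNo, OpenDate}: {Amount, Balance, CustomerID}⁺ ∩ {Amount, Balance, CustomerID, LoanNo, OpenDate} = {Amount, Balance, CustomerID, OpenDate}, not the whole set, so Amount, Balance, CustomerID --> OpenDate violates BCNF; decompose into {Amount, Balance, CustomerID, OpenDate} and {Amount, Balance, CustomerID, LoanNo}.
Within {Amount, Balance, CustomerID, OpenDate}: {Amount}⁺ ∩ {Amount, Balance, CustomerID, OpenDate} = {Amount, Balance}, not the whole set, so Amount --> Balance violates BCNF; decompose into {Amount, Balance} and {Amount, CustomerID, OpenDate}.
{Amount, Balance}: every determinant is a superkey — BCNF.
{Amount, CustomerID, OpenDate}: every determinant is a superkey — BCNF.
Within {Amount, Balance, CustomerID, LoanNo}: {Amount}⁺ ∩ {Amount, Balance, CustomerID, LoanNo} = {Amount, Balance}, not the whole set, so Amount --> Balance violates BCNF; decompose into {Amount, Balance} and {Amount, CustomerID, LoanNo}.
{Amount, Balance}: every determinant is a superkey — BCNF.
{Amount, CustomerID, LoanNo}: every determinant is a superkey — BCNF.

{Amount, Balance}; {Amount, CustomerID, LoanNo}; {Amount, CustomerID, OpenDate}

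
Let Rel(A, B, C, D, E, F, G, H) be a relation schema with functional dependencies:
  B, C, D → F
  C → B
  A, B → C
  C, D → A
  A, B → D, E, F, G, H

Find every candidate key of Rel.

{A, B}, {A, C}, {C, D}

Closure of {A, B} is {A, B, C, D, E, F, G, H}, the whole schema; {A, B} is a candidate key.
Closure of {A, C} is {A, B, C, D, E, F, G, H}, the whole schema; {A, C} is a candidate key.
Closure of {C, D} is {A, B, C, D, E, F, G, H}, the whole schema; {C, D} is a candidate key.
These are minimal and exhaustive — every other superkey contains one of them.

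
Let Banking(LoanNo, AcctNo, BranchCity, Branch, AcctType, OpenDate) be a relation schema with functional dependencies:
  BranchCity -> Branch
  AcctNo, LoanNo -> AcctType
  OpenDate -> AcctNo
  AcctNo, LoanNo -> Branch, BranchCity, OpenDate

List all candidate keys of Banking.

No FD produces {LoanNo}, so it must be in every candidate key.
Closure of {AcctNo, LoanNo} is {AcctNo, AcctType, Branch, BranchCity, LoanNo, OpenDate}, the whole schema; {AcctNo, LoanNo} is a candidate key.
Closure of {LoanNo, OpenDate} is {AcctNo, AcctType, Branch, BranchCity, LoanNo, OpenDate}, the whole schema; {LoanNo, OpenDate} is a candidate key.
No proper subset of any of these is a key, and no other minimal superkey exists.

{AcctNo, LoanNo}, {LoanNo, OpenDate}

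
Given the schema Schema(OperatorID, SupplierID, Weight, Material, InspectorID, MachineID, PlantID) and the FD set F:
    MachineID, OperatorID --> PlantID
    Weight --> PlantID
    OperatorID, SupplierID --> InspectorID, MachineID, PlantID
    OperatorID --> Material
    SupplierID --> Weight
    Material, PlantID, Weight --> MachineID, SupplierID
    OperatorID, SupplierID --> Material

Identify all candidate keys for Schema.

Attributes never on any right-hand side: {OperatorID} — every candidate key must contain it.
{OperatorID, SupplierID}⁺ = {InspectorID, MachineID, Material, OperatorID, PlantID, SupplierID, Weight} — all of the relation — so {OperatorID, SupplierID} is a candidate key.
{OperatorID, Weight}⁺ = {InspectorID, MachineID, Material, OperatorID, PlantID, SupplierID, Weight} — all of the relation — so {OperatorID, Weight} is a candidate key.
No proper subset of any of these is a key, and no other minimal superkey exists.

{OperatorID, SupplierID}, {OperatorID, Weight}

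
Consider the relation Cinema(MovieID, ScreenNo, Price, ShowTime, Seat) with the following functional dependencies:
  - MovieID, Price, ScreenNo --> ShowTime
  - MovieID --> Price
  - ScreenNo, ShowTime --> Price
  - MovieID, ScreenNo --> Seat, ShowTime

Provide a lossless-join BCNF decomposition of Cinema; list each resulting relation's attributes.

Candidate key of the original relation: {MovieID, ScreenNo}.
{MovieID, Price, ScreenNo, Seat, ShowTime}: {MovieID} determines {MovieID, Price} here but is not a superkey — split on MovieID --> Price, giving {MovieID, Price} and {MovieID, ScreenNo, Seat, ShowTime}.
{MovieID, Price}: every determinant is a superkey — BCNF.
{MovieID, ScreenNo, Seat, ShowTime}: every determinant is a superkey — BCNF.

{MovieID, Price}; {MovieID, ScreenNo, Seat, ShowTime}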